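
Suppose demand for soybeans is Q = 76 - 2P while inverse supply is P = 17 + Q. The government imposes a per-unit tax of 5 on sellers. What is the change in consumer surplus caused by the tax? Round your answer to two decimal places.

-20.56

Rewriting demand in inverse form: P = 38 - 0.5Q.
Pre-tax equilibrium: 38 - 0.5Q = 17 + Q gives Q* = 14, P* = 31.
A tax on sellers shifts supply up by 5: 38 - 0.5Q = 17 + Q + 5, so Q_t = 10.6667. Buyers pay P_b = 32.6667; sellers receive P_s = P_b - 5 = 27.6667.
Consumers lose the trapezoid between P* and P_b out to Q_t plus the triangle from Q_t to Q*: change in CS = 28.4444 - 49 = -20.5556.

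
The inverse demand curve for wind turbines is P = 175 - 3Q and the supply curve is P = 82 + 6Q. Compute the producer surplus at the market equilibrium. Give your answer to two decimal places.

Set 175 - 3Q = 82 + 6Q, which gives 93 = 9Q, so Q* = 10.3333 and P* = 175 - 3(10.3333) = 144.
PS is the area between P* and the supply curve from 0 to Q*: (1/2)(10.3333)(62) = 320.3333.

320.33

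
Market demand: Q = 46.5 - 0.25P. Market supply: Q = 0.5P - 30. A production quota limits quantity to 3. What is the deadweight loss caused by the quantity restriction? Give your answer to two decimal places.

Rewriting demand in inverse form: P = 186 - 4Q.
Rewriting supply in inverse form: P = 60 + 2Q.
Without the quota, 186 - 4Q = 60 + 2Q gives Q* = 21.
At Q = 3 the demand price is 186 - 4(3) = 174 and the supply price is 60 + 2(3) = 66.
Deadweight loss is the triangle between the curves from 3 to 21: (1/2)(174 - 66)(21 - 3) = 972.

972.00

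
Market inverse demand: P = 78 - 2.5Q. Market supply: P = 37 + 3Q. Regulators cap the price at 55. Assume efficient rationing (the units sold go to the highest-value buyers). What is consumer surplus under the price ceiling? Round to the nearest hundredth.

Without the control, 78 - 2.5Q = 37 + 3Q so Q* = 7.4545 and P* = 59.3636.
At the ceiling price 55, quantity supplied is (55 - 37)/3 = 6; supply is the short side, so Q = 6 trades at P = 55.
The demand price at Q = 6 is 63. CS is the trapezoid between demand and 55 over [0, 6]: (1/2)[(78 - 55) + (63 - 55)](6) = 93.

93.00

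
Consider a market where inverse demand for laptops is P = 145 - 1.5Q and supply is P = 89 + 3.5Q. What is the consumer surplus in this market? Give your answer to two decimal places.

Setting demand equal to supply, 56 = 5Q, so Q* = 11.2 and P* = 128.2.
CS is the area between the demand curve and P* from 0 to Q*: (1/2)(11.2)(16.8) = 94.08.

94.08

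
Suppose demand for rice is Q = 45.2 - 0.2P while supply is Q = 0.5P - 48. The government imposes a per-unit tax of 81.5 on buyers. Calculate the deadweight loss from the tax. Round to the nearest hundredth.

474.45

Rewriting demand in inverse form: P = 226 - 5Q.
Rewriting supply in inverse form: P = 96 + 2Q.
Without the tax, 226 - 5Q = 96 + 2Q so Q* = 18.5714 and P* = 133.1429.
With the tax, buyers' net willingness to pay falls by 81.5: (226 - 81.5) - 5Q = 96 + 2Q, so Q_t = 6.9286. Buyers pay P_b = 191.3571; sellers receive P_s = P_b - 81.5 = 109.8571.
The welfare triangle lost has base Q* - Q_t = 11.6429 and height t = 81.5, so DWL = (1/2)(11.6429)(81.5) = 474.4464.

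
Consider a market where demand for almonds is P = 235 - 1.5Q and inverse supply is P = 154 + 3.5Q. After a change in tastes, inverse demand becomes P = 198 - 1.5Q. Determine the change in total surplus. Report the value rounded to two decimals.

-462.50

Initial equilibrium: Q_0 = 16.2, P_0 = 210.7; CS_0 = (1/2)(16.2)(24.3) = 196.83, PS_0 = (1/2)(16.2)(56.7) = 459.27.
New equilibrium: 198 - 1.5Q = 154 + 3.5Q gives Q_1 = 8.8, P_1 = 184.8; CS_1 = 58.08, PS_1 = 135.52.
Change in total surplus = (58.08 + 135.52) - (196.83 + 459.27) = -462.5.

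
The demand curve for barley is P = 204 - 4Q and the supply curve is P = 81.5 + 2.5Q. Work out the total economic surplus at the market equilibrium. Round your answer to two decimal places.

Equilibrium: 204 - 4Q = 81.5 + 2.5Q, so Q* = 18.8462 and P* = 128.6154.
Total surplus is the full triangle between the curves from 0 to Q*: (1/2)(18.8462)(204 - 81.5) = 1154.3269.

1154.33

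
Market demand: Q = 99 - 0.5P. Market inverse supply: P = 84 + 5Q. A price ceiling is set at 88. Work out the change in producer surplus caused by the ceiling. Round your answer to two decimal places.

-661.46

Rewriting demand in inverse form: P = 198 - 2Q.
Free-market equilibrium: 198 - 2Q = 84 + 5Q gives Q* = 16.2857, P* = 165.4286.
At the ceiling price 88, quantity supplied is (88 - 84)/5 = 0.8; supply is the short side, so Q = 0.8 trades at P = 88.
PS goes from (1/2)(16.2857)(81.4286) = 663.0612 to 1.6 (computed as (88 - 84)(0.8) - (1/2)(5)(0.8)^2), a change of -661.4612.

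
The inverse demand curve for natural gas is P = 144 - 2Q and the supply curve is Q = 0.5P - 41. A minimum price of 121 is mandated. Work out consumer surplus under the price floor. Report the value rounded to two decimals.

132.25

Rewriting supply in inverse form: P = 82 + 2Q.
Free-market equilibrium: 144 - 2Q = 82 + 2Q gives Q* = 15.5, P* = 113.
At the floor price 121, quantity demanded is (144 - 121)/2 = 11.5; demand is the short side, so Q = 11.5 trades at P = 121.
CS is the triangle under demand above 121: (1/2)(11.5)(144 - 121) = 132.25.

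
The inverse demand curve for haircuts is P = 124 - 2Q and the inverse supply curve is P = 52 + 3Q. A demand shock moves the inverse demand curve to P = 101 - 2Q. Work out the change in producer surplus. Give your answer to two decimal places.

-166.98

Initial equilibrium: Q_0 = 14.4, P_0 = 95.2; CS_0 = (1/2)(14.4)(28.8) = 207.36, PS_0 = (1/2)(14.4)(43.2) = 311.04.
New equilibrium: 101 - 2Q = 52 + 3Q gives Q_1 = 9.8, P_1 = 81.4; CS_1 = 96.04, PS_1 = 144.06.
Change in producer surplus = 144.06 - 311.04 = -166.98.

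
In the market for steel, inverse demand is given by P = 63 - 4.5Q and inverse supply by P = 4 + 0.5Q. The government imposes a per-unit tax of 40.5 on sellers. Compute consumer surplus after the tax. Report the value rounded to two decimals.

Without the tax, 63 - 4.5Q = 4 + 0.5Q so Q* = 11.8 and P* = 9.9.
With the tax, sellers need 40.5 more per unit: 63 - 4.5Q = 4 + 0.5Q + 40.5, so Q_t = 3.7. Buyers pay P_b = 46.35; sellers receive P_s = P_b - 40.5 = 5.85.
CS = (1/2)(Q_t)(63 - P_b) = (1/2)(3.7)(16.65) = 30.8025.

30.80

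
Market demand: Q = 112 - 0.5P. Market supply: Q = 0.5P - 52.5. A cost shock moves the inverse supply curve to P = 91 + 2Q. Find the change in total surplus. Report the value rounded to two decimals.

441.00

Rewriting demand in inverse form: P = 224 - 2Q.
Rewriting supply in inverse form: P = 105 + 2Q.
Initial equilibrium: Q_0 = 29.75, P_0 = 164.5; CS_0 = (1/2)(29.75)(59.5) = 885.0625, PS_0 = (1/2)(29.75)(59.5) = 885.0625.
New equilibrium: 224 - 2Q = 91 + 2Q gives Q_1 = 33.25, P_1 = 157.5; CS_1 = 1105.5625, PS_1 = 1105.5625.
Change in total surplus = (1105.5625 + 1105.5625) - (885.0625 + 885.0625) = 441.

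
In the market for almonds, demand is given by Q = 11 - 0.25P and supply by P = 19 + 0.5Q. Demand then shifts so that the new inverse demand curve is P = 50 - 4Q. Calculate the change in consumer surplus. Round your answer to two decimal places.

Rewriting demand in inverse form: P = 44 - 4Q.
Initial equilibrium: Q_0 = 5.5556, P_0 = 21.7778; CS_0 = (1/2)(5.5556)(22.2222) = 61.7284, PS_0 = (1/2)(5.5556)(2.7778) = 7.716.
New equilibrium: 50 - 4Q = 19 + 0.5Q gives Q_1 = 6.8889, P_1 = 22.4444; CS_1 = 94.9136, PS_1 = 11.8642.
Change in consumer surplus = 94.9136 - 61.7284 = 33.1852.

33.19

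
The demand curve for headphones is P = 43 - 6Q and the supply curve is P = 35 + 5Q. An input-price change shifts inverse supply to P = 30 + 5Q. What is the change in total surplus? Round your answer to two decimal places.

Initial equilibrium: Q_0 = 0.7273, P_0 = 38.6364; CS_0 = (1/2)(0.7273)(4.3636) = 1.5868, PS_0 = (1/2)(0.7273)(3.6364) = 1.3223.
New equilibrium: 43 - 6Q = 30 + 5Q gives Q_1 = 1.1818, P_1 = 35.9091; CS_1 = 4.1901, PS_1 = 3.4917.
Change in total surplus = (4.1901 + 3.4917) - (1.5868 + 1.3223) = 4.7727.

4.77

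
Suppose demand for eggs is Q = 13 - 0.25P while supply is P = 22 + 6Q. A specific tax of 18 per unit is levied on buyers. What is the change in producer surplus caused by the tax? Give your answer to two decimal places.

Rewriting demand in inverse form: P = 52 - 4Q.
Pre-tax equilibrium: 52 - 4Q = 22 + 6Q gives Q* = 3, P* = 40.
A tax on buyers shifts demand down by 18: (52 - 18) - 4Q = 22 + 6Q, so Q_t = 1.2. Buyers pay P_b = 47.2; sellers receive P_s = P_b - 18 = 29.2.
Producers lose the trapezoid between P_s and P* out to Q_t plus the triangle from Q_t to Q*: change in PS = 4.32 - 27 = -22.68.

-22.68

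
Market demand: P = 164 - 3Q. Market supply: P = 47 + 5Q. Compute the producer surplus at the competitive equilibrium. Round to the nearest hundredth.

534.73

Equilibrium: 164 - 3Q = 47 + 5Q, so Q* = 14.625 and P* = 120.125.
PS is the area between P* and the supply curve from 0 to Q*: (1/2)(14.625)(73.125) = 534.7266.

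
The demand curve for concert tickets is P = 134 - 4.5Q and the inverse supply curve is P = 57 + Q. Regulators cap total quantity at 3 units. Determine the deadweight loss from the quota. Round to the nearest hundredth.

Without the quota, 134 - 4.5Q = 57 + Q gives Q* = 14.
At Q = 3 the demand price is 134 - 4.5(3) = 120.5 and the supply price is 57 + (3) = 60.
DWL = (1/2)(gap between curves at 3) x (Q* - 3) = (1/2)(60.5)(11) = 332.75.

332.75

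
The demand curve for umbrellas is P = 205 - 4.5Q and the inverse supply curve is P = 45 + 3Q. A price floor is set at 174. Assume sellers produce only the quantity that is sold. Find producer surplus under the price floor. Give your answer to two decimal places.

Without the control, 205 - 4.5Q = 45 + 3Q so Q* = 21.3333 and P* = 109.
At P = 174, buyers demand (205 - 174)/4.5 = 6.8889 while sellers would supply more, so the quantity traded is 6.8889 at price 174.
The supply price at Q = 6.8889 is 65.6667. PS is the trapezoid between 174 and supply over [0, 6.8889]: (1/2)[(174 - 45) + (174 - 65.6667)](6.8889) = 817.4815.

817.48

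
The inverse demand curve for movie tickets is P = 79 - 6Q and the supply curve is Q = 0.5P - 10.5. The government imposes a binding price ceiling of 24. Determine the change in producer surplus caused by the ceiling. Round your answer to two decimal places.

Rewriting supply in inverse form: P = 21 + 2Q.
Free-market equilibrium: 79 - 6Q = 21 + 2Q gives Q* = 7.25, P* = 35.5.
At the ceiling price 24, quantity supplied is (24 - 21)/2 = 1.5; supply is the short side, so Q = 1.5 trades at P = 24.
PS goes from (1/2)(7.25)(14.5) = 52.5625 to 2.25 (computed as (24 - 21)(1.5) - (1/2)(2)(1.5)^2), a change of -50.3125.

-50.31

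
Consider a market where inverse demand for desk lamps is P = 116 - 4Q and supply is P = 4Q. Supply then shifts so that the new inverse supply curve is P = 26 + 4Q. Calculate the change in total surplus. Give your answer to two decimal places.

-334.75

Initial equilibrium: Q_0 = 14.5, P_0 = 58; CS_0 = (1/2)(14.5)(58) = 420.5, PS_0 = (1/2)(14.5)(58) = 420.5.
New equilibrium: 116 - 4Q = 26 + 4Q gives Q_1 = 11.25, P_1 = 71; CS_1 = 253.125, PS_1 = 253.125.
Change in total surplus = (253.125 + 253.125) - (420.5 + 420.5) = -334.75.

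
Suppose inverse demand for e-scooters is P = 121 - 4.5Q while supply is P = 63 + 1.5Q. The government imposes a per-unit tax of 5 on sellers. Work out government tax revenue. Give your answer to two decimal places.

44.17

Pre-tax equilibrium: 121 - 4.5Q = 63 + 1.5Q gives Q* = 9.6667, P* = 77.5.
A tax on sellers shifts supply up by 5: 121 - 4.5Q = 63 + 1.5Q + 5, so Q_t = 8.8333. Buyers pay P_b = 81.25; sellers receive P_s = P_b - 5 = 76.25.
Revenue is the tax times quantity traded: 5 x 8.8333 = 44.1667.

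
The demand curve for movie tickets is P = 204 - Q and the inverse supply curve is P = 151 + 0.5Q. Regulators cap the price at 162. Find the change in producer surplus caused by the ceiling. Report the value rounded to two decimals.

Free-market equilibrium: 204 - Q = 151 + 0.5Q gives Q* = 35.3333, P* = 168.6667.
At the ceiling price 162, quantity supplied is (162 - 151)/0.5 = 22; supply is the short side, so Q = 22 trades at P = 162.
PS goes from (1/2)(35.3333)(17.6667) = 312.1111 to 121 (computed as (162 - 151)(22) - (1/2)(0.5)(22)^2), a change of -191.1111.

-191.11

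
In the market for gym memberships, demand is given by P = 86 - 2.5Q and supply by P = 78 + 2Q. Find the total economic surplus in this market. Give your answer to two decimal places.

7.11

Equilibrium: 86 - 2.5Q = 78 + 2Q, so Q* = 1.7778 and P* = 81.5556.
Total surplus is the full triangle between the curves from 0 to Q*: (1/2)(1.7778)(86 - 78) = 7.1111.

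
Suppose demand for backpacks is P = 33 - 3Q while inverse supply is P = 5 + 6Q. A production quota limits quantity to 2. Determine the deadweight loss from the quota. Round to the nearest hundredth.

Without the quota, 33 - 3Q = 5 + 6Q gives Q* = 3.1111.
At Q = 2 the demand price is 33 - 3(2) = 27 and the supply price is 5 + 6(2) = 17.
DWL = (1/2)(gap between curves at 2) x (Q* - 2) = (1/2)(10)(1.1111) = 5.5556.

5.56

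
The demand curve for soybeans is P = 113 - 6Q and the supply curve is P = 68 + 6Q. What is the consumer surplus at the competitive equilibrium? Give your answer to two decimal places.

42.19

Set 113 - 6Q = 68 + 6Q, which gives 45 = 12Q, so Q* = 3.75 and P* = 113 - 6(3.75) = 90.5.
CS is the area between the demand curve and P* from 0 to Q*: (1/2)(3.75)(22.5) = 42.1875.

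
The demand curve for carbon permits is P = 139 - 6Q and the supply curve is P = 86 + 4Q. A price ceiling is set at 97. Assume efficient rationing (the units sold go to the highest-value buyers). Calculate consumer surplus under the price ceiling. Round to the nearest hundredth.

92.81

Without the control, 139 - 6Q = 86 + 4Q so Q* = 5.3 and P* = 107.2.
At the ceiling price 97, quantity supplied is (97 - 86)/4 = 2.75; supply is the short side, so Q = 2.75 trades at P = 97.
The demand price at Q = 2.75 is 122.5. CS is the trapezoid between demand and 97 over [0, 2.75]: (1/2)[(139 - 97) + (122.5 - 97)](2.75) = 92.8125.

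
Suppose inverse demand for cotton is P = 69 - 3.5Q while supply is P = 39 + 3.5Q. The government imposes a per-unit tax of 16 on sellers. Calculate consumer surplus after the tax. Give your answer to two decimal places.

Without the tax, 69 - 3.5Q = 39 + 3.5Q so Q* = 4.2857 and P* = 54.
With the tax, sellers need 16 more per unit: 69 - 3.5Q = 39 + 3.5Q + 16, so Q_t = 2. Buyers pay P_b = 62; sellers receive P_s = P_b - 16 = 46.
CS = (1/2)(Q_t)(69 - P_b) = (1/2)(2)(7) = 7.

7.00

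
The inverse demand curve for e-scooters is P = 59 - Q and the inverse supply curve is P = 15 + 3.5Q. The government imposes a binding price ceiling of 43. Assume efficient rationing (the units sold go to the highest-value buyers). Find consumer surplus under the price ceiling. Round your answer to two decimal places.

96.00

Free-market equilibrium: 59 - Q = 15 + 3.5Q gives Q* = 9.7778, P* = 49.2222.
At P = 43, sellers supply (43 - 15)/3.5 = 8 while buyers want more, so the quantity traded is 8 at price 43.
The demand price at Q = 8 is 51. CS is the trapezoid between demand and 43 over [0, 8]: (1/2)[(59 - 43) + (51 - 43)](8) = 96.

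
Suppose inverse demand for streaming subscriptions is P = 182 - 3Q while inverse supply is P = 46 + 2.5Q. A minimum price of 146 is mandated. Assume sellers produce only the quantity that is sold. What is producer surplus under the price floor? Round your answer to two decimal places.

1020.00

Free-market equilibrium: 182 - 3Q = 46 + 2.5Q gives Q* = 24.7273, P* = 107.8182.
At the floor price 146, quantity demanded is (182 - 146)/3 = 12; demand is the short side, so Q = 12 trades at P = 146.
The supply price at Q = 12 is 76. PS is the trapezoid between 146 and supply over [0, 12]: (1/2)[(146 - 46) + (146 - 76)](12) = 1020.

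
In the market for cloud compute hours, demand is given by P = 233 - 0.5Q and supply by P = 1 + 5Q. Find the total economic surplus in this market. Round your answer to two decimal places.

4893.09

Setting demand equal to supply, 232 = 5.5Q, so Q* = 42.1818 and P* = 211.9091.
Total surplus is the full triangle between the curves from 0 to Q*: (1/2)(42.1818)(233 - 1) = 4893.0909.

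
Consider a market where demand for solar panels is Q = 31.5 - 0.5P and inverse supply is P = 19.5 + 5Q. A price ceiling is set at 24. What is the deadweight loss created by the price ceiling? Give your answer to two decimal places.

Rewriting demand in inverse form: P = 63 - 2Q.
Without the control, 63 - 2Q = 19.5 + 5Q so Q* = 6.2143 and P* = 50.5714.
At the ceiling price 24, quantity supplied is (24 - 19.5)/5 = 0.9; supply is the short side, so Q = 0.9 trades at P = 24.
The lost-trades triangle has base Q* - 0.9 = 5.3143 and height equal to the gap between the curves at Q = 0.9, which is 61.2 - 24 = 37.2. DWL = (1/2)(5.3143)(37.2) = 98.8457.

98.85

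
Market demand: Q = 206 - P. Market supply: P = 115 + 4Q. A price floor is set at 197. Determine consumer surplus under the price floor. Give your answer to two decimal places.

40.50

Rewriting demand in inverse form: P = 206 - Q.
Free-market equilibrium: 206 - Q = 115 + 4Q gives Q* = 18.2, P* = 187.8.
At the floor price 197, quantity demanded is (206 - 197)/1 = 9; demand is the short side, so Q = 9 trades at P = 197.
CS is the triangle under demand above 197: (1/2)(9)(206 - 197) = 40.5.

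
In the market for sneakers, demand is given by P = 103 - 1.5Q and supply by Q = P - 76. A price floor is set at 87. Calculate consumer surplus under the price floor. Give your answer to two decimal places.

Rewriting supply in inverse form: P = 76 + Q.
Without the control, 103 - 1.5Q = 76 + Q so Q* = 10.8 and P* = 86.8.
At P = 87, buyers demand (103 - 87)/1.5 = 10.6667 while sellers would supply more, so the quantity traded is 10.6667 at price 87.
CS is the triangle under demand above 87: (1/2)(10.6667)(103 - 87) = 85.3333.

85.33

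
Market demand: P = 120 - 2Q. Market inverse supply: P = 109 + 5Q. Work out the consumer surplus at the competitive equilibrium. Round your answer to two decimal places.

2.47

Equilibrium: 120 - 2Q = 109 + 5Q, so Q* = 1.5714 and P* = 116.8571.
Consumer surplus is the triangle under demand above P*: (1/2)(1.5714)(120 - 116.8571) = (1/2)(1.5714)(3.1429) = 2.4694.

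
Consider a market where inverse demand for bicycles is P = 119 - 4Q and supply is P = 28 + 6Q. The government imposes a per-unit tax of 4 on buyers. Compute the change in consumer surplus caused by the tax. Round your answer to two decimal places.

Without the tax, 119 - 4Q = 28 + 6Q so Q* = 9.1 and P* = 82.6.
A tax on buyers shifts demand down by 4: (119 - 4) - 4Q = 28 + 6Q, so Q_t = 8.7. Buyers pay P_b = 84.2; sellers receive P_s = P_b - 4 = 80.2.
CS falls from (1/2)(9.1)(36.4) = 165.62 to (1/2)(8.7)(34.8) = 151.38, a change of -14.24.

-14.24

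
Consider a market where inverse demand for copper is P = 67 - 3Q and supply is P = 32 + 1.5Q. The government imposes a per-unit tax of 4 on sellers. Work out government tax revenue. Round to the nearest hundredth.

Without the tax, 67 - 3Q = 32 + 1.5Q so Q* = 7.7778 and P* = 43.6667.
With the tax, sellers need 4 more per unit: 67 - 3Q = 32 + 1.5Q + 4, so Q_t = 6.8889. Buyers pay P_b = 46.3333; sellers receive P_s = P_b - 4 = 42.3333.
Tax revenue = t x Q_t = 4 x 6.8889 = 27.5556.

27.56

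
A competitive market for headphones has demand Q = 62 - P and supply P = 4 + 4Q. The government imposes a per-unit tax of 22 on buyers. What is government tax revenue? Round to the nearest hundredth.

Rewriting demand in inverse form: P = 62 - Q.
Pre-tax equilibrium: 62 - Q = 4 + 4Q gives Q* = 11.6, P* = 50.4.
A tax on buyers shifts demand down by 22: (62 - 22) - Q = 4 + 4Q, so Q_t = 7.2. Buyers pay P_b = 54.8; sellers receive P_s = P_b - 22 = 32.8.
Tax revenue = t x Q_t = 22 x 7.2 = 158.4.

158.40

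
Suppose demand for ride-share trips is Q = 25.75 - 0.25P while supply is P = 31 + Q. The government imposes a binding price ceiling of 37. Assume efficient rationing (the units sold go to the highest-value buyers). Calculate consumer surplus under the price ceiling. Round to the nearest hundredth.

Rewriting demand in inverse form: P = 103 - 4Q.
Free-market equilibrium: 103 - 4Q = 31 + Q gives Q* = 14.4, P* = 45.4.
At P = 37, sellers supply (37 - 31)/1 = 6 while buyers want more, so the quantity traded is 6 at price 37.
The demand price at Q = 6 is 79. CS is the trapezoid between demand and 37 over [0, 6]: (1/2)[(103 - 37) + (79 - 37)](6) = 324.

324.00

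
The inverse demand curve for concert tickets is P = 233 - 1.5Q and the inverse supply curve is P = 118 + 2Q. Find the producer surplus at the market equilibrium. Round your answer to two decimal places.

Setting demand equal to supply, 115 = 3.5Q, so Q* = 32.8571 and P* = 183.7143.
Producer surplus is the triangle above supply below P*: (1/2)(32.8571)(183.7143 - 118) = (1/2)(32.8571)(65.7143) = 1079.5918.

1079.59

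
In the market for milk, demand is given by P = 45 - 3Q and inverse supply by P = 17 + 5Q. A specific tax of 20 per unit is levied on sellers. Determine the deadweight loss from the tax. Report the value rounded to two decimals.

25.00

Pre-tax equilibrium: 45 - 3Q = 17 + 5Q gives Q* = 3.5, P* = 34.5.
With the tax, sellers need 20 more per unit: 45 - 3Q = 17 + 5Q + 20, so Q_t = 1. Buyers pay P_b = 42; sellers receive P_s = P_b - 20 = 22.
The welfare triangle lost has base Q* - Q_t = 2.5 and height t = 20, so DWL = (1/2)(2.5)(20) = 25.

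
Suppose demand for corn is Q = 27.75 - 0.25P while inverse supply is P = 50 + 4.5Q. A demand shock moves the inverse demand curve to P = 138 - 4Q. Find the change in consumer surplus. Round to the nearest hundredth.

111.36

Rewriting demand in inverse form: P = 111 - 4Q.
Initial equilibrium: Q_0 = 7.1765, P_0 = 82.2941; CS_0 = (1/2)(7.1765)(28.7059) = 103.0035, PS_0 = (1/2)(7.1765)(32.2941) = 115.8789.
New equilibrium: 138 - 4Q = 50 + 4.5Q gives Q_1 = 10.3529, P_1 = 96.5882; CS_1 = 214.3668, PS_1 = 241.1626.
Change in consumer surplus = 214.3668 - 103.0035 = 111.3633.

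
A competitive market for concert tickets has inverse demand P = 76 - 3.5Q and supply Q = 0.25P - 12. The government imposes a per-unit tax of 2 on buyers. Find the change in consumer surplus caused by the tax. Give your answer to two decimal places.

-3.36

Rewriting supply in inverse form: P = 48 + 4Q.
Without the tax, 76 - 3.5Q = 48 + 4Q so Q* = 3.7333 and P* = 62.9333.
With the tax, buyers' net willingness to pay falls by 2: (76 - 2) - 3.5Q = 48 + 4Q, so Q_t = 3.4667. Buyers pay P_b = 63.8667; sellers receive P_s = P_b - 2 = 61.8667.
Consumers lose the trapezoid between P* and P_b out to Q_t plus the triangle from Q_t to Q*: change in CS = 21.0311 - 24.3911 = -3.36.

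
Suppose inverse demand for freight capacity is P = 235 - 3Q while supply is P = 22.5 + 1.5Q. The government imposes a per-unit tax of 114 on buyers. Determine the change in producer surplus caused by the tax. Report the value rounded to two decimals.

-1313.11

Without the tax, 235 - 3Q = 22.5 + 1.5Q so Q* = 47.2222 and P* = 93.3333.
A tax on buyers shifts demand down by 114: (235 - 114) - 3Q = 22.5 + 1.5Q, so Q_t = 21.8889. Buyers pay P_b = 169.3333; sellers receive P_s = P_b - 114 = 55.3333.
PS falls from (1/2)(47.2222)(70.8333) = 1672.4537 to (1/2)(21.8889)(32.8333) = 359.3426, a change of -1313.1111.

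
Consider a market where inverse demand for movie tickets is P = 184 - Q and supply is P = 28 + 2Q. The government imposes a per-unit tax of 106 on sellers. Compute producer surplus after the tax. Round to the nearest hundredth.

277.78

Pre-tax equilibrium: 184 - Q = 28 + 2Q gives Q* = 52, P* = 132.
With the tax, sellers need 106 more per unit: 184 - Q = 28 + 2Q + 106, so Q_t = 16.6667. Buyers pay P_b = 167.3333; sellers receive P_s = P_b - 106 = 61.3333.
PS = (1/2)(Q_t)(P_s - 28) = (1/2)(16.6667)(33.3333) = 277.7778.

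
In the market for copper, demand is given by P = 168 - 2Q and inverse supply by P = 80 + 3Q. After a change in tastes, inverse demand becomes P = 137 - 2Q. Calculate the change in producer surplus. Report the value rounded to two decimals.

-269.70

Initial equilibrium: Q_0 = 17.6, P_0 = 132.8; CS_0 = (1/2)(17.6)(35.2) = 309.76, PS_0 = (1/2)(17.6)(52.8) = 464.64.
New equilibrium: 137 - 2Q = 80 + 3Q gives Q_1 = 11.4, P_1 = 114.2; CS_1 = 129.96, PS_1 = 194.94.
Change in producer surplus = 194.94 - 464.64 = -269.7.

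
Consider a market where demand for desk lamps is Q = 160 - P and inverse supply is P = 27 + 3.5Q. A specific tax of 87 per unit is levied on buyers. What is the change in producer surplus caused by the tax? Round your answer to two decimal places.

Rewriting demand in inverse form: P = 160 - Q.
Without the tax, 160 - Q = 27 + 3.5Q so Q* = 29.5556 and P* = 130.4444.
A tax on buyers shifts demand down by 87: (160 - 87) - Q = 27 + 3.5Q, so Q_t = 10.2222. Buyers pay P_b = 149.7778; sellers receive P_s = P_b - 87 = 62.7778.
PS falls from (1/2)(29.5556)(103.4444) = 1528.679 to (1/2)(10.2222)(35.7778) = 182.8642, a change of -1345.8148.

-1345.81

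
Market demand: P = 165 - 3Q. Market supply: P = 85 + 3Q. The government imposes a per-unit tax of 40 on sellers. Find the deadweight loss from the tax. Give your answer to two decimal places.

133.33

Pre-tax equilibrium: 165 - 3Q = 85 + 3Q gives Q* = 13.3333, P* = 125.
A tax on sellers shifts supply up by 40: 165 - 3Q = 85 + 3Q + 40, so Q_t = 6.6667. Buyers pay P_b = 145; sellers receive P_s = P_b - 40 = 105.
Deadweight loss is the triangle between the curves from Q_t to Q*: (1/2)(13.3333 - 6.6667)(40) = 133.3333.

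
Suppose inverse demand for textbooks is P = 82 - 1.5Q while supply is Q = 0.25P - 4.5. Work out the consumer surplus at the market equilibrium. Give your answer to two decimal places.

Rewriting supply in inverse form: P = 18 + 4Q.
Set 82 - 1.5Q = 18 + 4Q, which gives 64 = 5.5Q, so Q* = 11.6364 and P* = 82 - 1.5(11.6364) = 64.5455.
CS is the area between the demand curve and P* from 0 to Q*: (1/2)(11.6364)(17.4545) = 101.5537.

101.55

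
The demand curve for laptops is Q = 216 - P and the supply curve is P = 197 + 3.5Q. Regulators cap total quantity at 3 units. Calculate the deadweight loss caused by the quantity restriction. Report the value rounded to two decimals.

3.36

Rewriting demand in inverse form: P = 216 - Q.
Without the quota, 216 - Q = 197 + 3.5Q gives Q* = 4.2222.
At Q = 3 the demand price is 216 - (3) = 213 and the supply price is 197 + 3.5(3) = 207.5.
Deadweight loss is the triangle between the curves from 3 to 4.2222: (1/2)(213 - 207.5)(4.2222 - 3) = 3.3611.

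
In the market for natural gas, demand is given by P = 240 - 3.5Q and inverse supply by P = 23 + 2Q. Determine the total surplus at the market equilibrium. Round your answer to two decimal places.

Set 240 - 3.5Q = 23 + 2Q, which gives 217 = 5.5Q, so Q* = 39.4545 and P* = 240 - 3.5(39.4545) = 101.9091.
Total surplus is the full triangle between the curves from 0 to Q*: (1/2)(39.4545)(240 - 23) = 4280.8182.

4280.82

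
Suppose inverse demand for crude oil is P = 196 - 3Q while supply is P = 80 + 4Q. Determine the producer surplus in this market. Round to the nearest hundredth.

549.22

Equilibrium: 196 - 3Q = 80 + 4Q, so Q* = 16.5714 and P* = 146.2857.
PS is the area between P* and the supply curve from 0 to Q*: (1/2)(16.5714)(66.2857) = 549.2245.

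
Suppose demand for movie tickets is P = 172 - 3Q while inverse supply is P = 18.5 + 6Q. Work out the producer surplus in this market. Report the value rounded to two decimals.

Equilibrium: 172 - 3Q = 18.5 + 6Q, so Q* = 17.0556 and P* = 120.8333.
The supply curve's price intercept is 18.5, so PS = (1/2)(Q*)(P* - 18.5) = (1/2)(17.0556)(102.3333) = 872.6759.

872.68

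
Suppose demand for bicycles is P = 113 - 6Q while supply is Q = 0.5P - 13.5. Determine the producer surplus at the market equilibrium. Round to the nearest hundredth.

115.56

Rewriting supply in inverse form: P = 27 + 2Q.
Set 113 - 6Q = 27 + 2Q, which gives 86 = 8Q, so Q* = 10.75 and P* = 113 - 6(10.75) = 48.5.
Producer surplus is the triangle above supply below P*: (1/2)(10.75)(48.5 - 27) = (1/2)(10.75)(21.5) = 115.5625.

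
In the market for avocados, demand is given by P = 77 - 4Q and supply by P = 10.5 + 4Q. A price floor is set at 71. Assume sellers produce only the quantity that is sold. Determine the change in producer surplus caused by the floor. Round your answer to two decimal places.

Without the control, 77 - 4Q = 10.5 + 4Q so Q* = 8.3125 and P* = 43.75.
At P = 71, buyers demand (77 - 71)/4 = 1.5 while sellers would supply more, so the quantity traded is 1.5 at price 71.
PS goes from (1/2)(8.3125)(33.25) = 138.1953 to 86.25 (computed as (71 - 10.5)(1.5) - (1/2)(4)(1.5)^2), a change of -51.9453.

-51.95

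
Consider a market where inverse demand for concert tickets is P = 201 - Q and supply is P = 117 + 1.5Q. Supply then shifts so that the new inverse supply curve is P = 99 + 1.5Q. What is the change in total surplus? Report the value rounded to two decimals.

Initial equilibrium: Q_0 = 33.6, P_0 = 167.4; CS_0 = (1/2)(33.6)(33.6) = 564.48, PS_0 = (1/2)(33.6)(50.4) = 846.72.
New equilibrium: 201 - Q = 99 + 1.5Q gives Q_1 = 40.8, P_1 = 160.2; CS_1 = 832.32, PS_1 = 1248.48.
Change in total surplus = (832.32 + 1248.48) - (564.48 + 846.72) = 669.6.

669.60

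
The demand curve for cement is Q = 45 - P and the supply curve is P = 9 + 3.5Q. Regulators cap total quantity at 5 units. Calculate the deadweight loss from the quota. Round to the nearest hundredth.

20.25

Rewriting demand in inverse form: P = 45 - Q.
Unrestricted equilibrium: Q* = (45 - 9)/(1 + 3.5) = 8.
At Q = 5 the demand price is 45 - (5) = 40 and the supply price is 9 + 3.5(5) = 26.5.
DWL = (1/2)(gap between curves at 5) x (Q* - 5) = (1/2)(13.5)(3) = 20.25.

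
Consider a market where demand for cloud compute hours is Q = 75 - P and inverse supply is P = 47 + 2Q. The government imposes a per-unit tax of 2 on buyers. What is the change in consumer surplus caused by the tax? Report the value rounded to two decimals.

Rewriting demand in inverse form: P = 75 - Q.
Pre-tax equilibrium: 75 - Q = 47 + 2Q gives Q* = 9.3333, P* = 65.6667.
With the tax, buyers' net willingness to pay falls by 2: (75 - 2) - Q = 47 + 2Q, so Q_t = 8.6667. Buyers pay P_b = 66.3333; sellers receive P_s = P_b - 2 = 64.3333.
CS falls from (1/2)(9.3333)(9.3333) = 43.5556 to (1/2)(8.6667)(8.6667) = 37.5556, a change of -6.

-6.00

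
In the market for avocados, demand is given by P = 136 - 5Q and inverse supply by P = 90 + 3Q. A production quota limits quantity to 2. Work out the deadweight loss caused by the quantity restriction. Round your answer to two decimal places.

56.25

Unrestricted equilibrium: Q* = (136 - 90)/(5 + 3) = 5.75.
At Q = 2 the demand price is 136 - 5(2) = 126 and the supply price is 90 + 3(2) = 96.
Deadweight loss is the triangle between the curves from 2 to 5.75: (1/2)(126 - 96)(5.75 - 2) = 56.25.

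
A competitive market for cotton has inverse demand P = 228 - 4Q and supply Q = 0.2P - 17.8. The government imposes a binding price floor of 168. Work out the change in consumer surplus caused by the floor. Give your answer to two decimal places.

Rewriting supply in inverse form: P = 89 + 5Q.
Without the control, 228 - 4Q = 89 + 5Q so Q* = 15.4444 and P* = 166.2222.
At the floor price 168, quantity demanded is (228 - 168)/4 = 15; demand is the short side, so Q = 15 trades at P = 168.
CS goes from (1/2)(15.4444)(61.7778) = 477.0617 to 450 (computed as (228 - 168)(15) - (1/2)(4)(15)^2), a change of -27.0617.

-27.06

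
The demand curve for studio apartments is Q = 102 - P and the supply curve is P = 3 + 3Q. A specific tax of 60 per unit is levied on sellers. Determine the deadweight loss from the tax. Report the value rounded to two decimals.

Rewriting demand in inverse form: P = 102 - Q.
Pre-tax equilibrium: 102 - Q = 3 + 3Q gives Q* = 24.75, P* = 77.25.
A tax on sellers shifts supply up by 60: 102 - Q = 3 + 3Q + 60, so Q_t = 9.75. Buyers pay P_b = 92.25; sellers receive P_s = P_b - 60 = 32.25.
Deadweight loss is the triangle between the curves from Q_t to Q*: (1/2)(24.75 - 9.75)(60) = 450.

450.00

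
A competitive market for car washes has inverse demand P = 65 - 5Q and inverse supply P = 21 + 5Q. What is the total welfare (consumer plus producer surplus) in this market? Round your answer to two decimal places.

Setting demand equal to supply, 44 = 10Q, so Q* = 4.4 and P* = 43.
Total surplus is the full triangle between the curves from 0 to Q*: (1/2)(4.4)(65 - 21) = 96.8.

96.80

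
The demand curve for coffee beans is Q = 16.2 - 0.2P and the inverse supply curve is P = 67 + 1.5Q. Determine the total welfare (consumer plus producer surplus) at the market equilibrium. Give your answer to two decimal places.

15.08

Rewriting demand in inverse form: P = 81 - 5Q.
Setting demand equal to supply, 14 = 6.5Q, so Q* = 2.1538 and P* = 70.2308.
CS = (1/2)(2.1538)(10.7692) = 11.5976 and PS = (1/2)(2.1538)(3.2308) = 3.4793, so total surplus = 15.0769.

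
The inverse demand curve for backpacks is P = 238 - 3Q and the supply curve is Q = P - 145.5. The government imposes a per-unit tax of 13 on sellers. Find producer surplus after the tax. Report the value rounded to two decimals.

Rewriting supply in inverse form: P = 145.5 + Q.
Without the tax, 238 - 3Q = 145.5 + Q so Q* = 23.125 and P* = 168.625.
A tax on sellers shifts supply up by 13: 238 - 3Q = 145.5 + Q + 13, so Q_t = 19.875. Buyers pay P_b = 178.375; sellers receive P_s = P_b - 13 = 165.375.
PS = (1/2)(Q_t)(P_s - 145.5) = (1/2)(19.875)(19.875) = 197.5078.

197.51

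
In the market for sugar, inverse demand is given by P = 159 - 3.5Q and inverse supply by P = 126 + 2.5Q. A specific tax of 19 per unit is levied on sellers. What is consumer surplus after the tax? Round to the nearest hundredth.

9.53

Without the tax, 159 - 3.5Q = 126 + 2.5Q so Q* = 5.5 and P* = 139.75.
With the tax, sellers need 19 more per unit: 159 - 3.5Q = 126 + 2.5Q + 19, so Q_t = 2.3333. Buyers pay P_b = 150.8333; sellers receive P_s = P_b - 19 = 131.8333.
CS = (1/2)(Q_t)(159 - P_b) = (1/2)(2.3333)(8.1667) = 9.5278.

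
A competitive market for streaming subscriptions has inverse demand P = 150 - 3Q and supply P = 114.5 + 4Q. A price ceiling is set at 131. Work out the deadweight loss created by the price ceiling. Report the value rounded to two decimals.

Free-market equilibrium: 150 - 3Q = 114.5 + 4Q gives Q* = 5.0714, P* = 134.7857.
At P = 131, sellers supply (131 - 114.5)/4 = 4.125 while buyers want more, so the quantity traded is 4.125 at price 131.
The lost-trades triangle has base Q* - 4.125 = 0.9464 and height equal to the gap between the curves at Q = 4.125, which is 137.625 - 131 = 6.625. DWL = (1/2)(0.9464)(6.625) = 3.135.

3.14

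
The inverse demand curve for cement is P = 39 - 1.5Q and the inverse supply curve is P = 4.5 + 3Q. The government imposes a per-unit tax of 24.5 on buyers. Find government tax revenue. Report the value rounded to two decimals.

54.44

Without the tax, 39 - 1.5Q = 4.5 + 3Q so Q* = 7.6667 and P* = 27.5.
With the tax, buyers' net willingness to pay falls by 24.5: (39 - 24.5) - 1.5Q = 4.5 + 3Q, so Q_t = 2.2222. Buyers pay P_b = 35.6667; sellers receive P_s = P_b - 24.5 = 11.1667.
Tax revenue = t x Q_t = 24.5 x 2.2222 = 54.4444.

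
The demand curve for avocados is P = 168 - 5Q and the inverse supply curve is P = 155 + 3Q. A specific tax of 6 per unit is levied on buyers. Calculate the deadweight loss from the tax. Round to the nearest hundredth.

Without the tax, 168 - 5Q = 155 + 3Q so Q* = 1.625 and P* = 159.875.
A tax on buyers shifts demand down by 6: (168 - 6) - 5Q = 155 + 3Q, so Q_t = 0.875. Buyers pay P_b = 163.625; sellers receive P_s = P_b - 6 = 157.625.
Deadweight loss is the triangle between the curves from Q_t to Q*: (1/2)(1.625 - 0.875)(6) = 2.25.

2.25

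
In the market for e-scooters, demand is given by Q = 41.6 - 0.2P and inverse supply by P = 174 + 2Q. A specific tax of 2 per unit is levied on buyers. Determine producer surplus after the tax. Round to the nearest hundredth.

20.90

Rewriting demand in inverse form: P = 208 - 5Q.
Pre-tax equilibrium: 208 - 5Q = 174 + 2Q gives Q* = 4.8571, P* = 183.7143.
With the tax, buyers' net willingness to pay falls by 2: (208 - 2) - 5Q = 174 + 2Q, so Q_t = 4.5714. Buyers pay P_b = 185.1429; sellers receive P_s = P_b - 2 = 183.1429.
Producer surplus is the triangle above supply below P_s: (1/2)(4.5714)(183.1429 - 174) = 20.898.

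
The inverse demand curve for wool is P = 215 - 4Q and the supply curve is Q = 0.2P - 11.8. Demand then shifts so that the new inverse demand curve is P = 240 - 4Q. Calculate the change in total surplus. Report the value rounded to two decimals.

468.06

Rewriting supply in inverse form: P = 59 + 5Q.
Initial equilibrium: Q_0 = 17.3333, P_0 = 145.6667; CS_0 = (1/2)(17.3333)(69.3333) = 600.8889, PS_0 = (1/2)(17.3333)(86.6667) = 751.1111.
New equilibrium: 240 - 4Q = 59 + 5Q gives Q_1 = 20.1111, P_1 = 159.5556; CS_1 = 808.9136, PS_1 = 1011.142.
Change in total surplus = (808.9136 + 1011.142) - (600.8889 + 751.1111) = 468.0556.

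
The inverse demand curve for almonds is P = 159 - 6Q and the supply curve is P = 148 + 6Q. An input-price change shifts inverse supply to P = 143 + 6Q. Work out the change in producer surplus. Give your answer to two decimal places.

2.81

Initial equilibrium: Q_0 = 0.9167, P_0 = 153.5; CS_0 = (1/2)(0.9167)(5.5) = 2.5208, PS_0 = (1/2)(0.9167)(5.5) = 2.5208.
New equilibrium: 159 - 6Q = 143 + 6Q gives Q_1 = 1.3333, P_1 = 151; CS_1 = 5.3333, PS_1 = 5.3333.
Change in producer surplus = 5.3333 - 2.5208 = 2.8125.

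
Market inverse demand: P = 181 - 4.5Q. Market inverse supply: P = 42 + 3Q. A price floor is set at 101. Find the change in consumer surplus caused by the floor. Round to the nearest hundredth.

-61.73

Without the control, 181 - 4.5Q = 42 + 3Q so Q* = 18.5333 and P* = 97.6.
At P = 101, buyers demand (181 - 101)/4.5 = 17.7778 while sellers would supply more, so the quantity traded is 17.7778 at price 101.
CS goes from (1/2)(18.5333)(83.4) = 772.84 to 711.1111 (computed as (181 - 101)(17.7778) - (1/2)(4.5)(17.7778)^2), a change of -61.7289.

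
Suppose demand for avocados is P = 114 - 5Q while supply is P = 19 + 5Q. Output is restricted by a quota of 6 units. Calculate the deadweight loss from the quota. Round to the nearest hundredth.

Unrestricted equilibrium: Q* = (114 - 19)/(5 + 5) = 9.5.
At Q = 6 the demand price is 114 - 5(6) = 84 and the supply price is 19 + 5(6) = 49.
DWL = (1/2)(gap between curves at 6) x (Q* - 6) = (1/2)(35)(3.5) = 61.25.

61.25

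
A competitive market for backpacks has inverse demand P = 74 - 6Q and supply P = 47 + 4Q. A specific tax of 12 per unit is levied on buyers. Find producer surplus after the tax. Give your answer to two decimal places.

Without the tax, 74 - 6Q = 47 + 4Q so Q* = 2.7 and P* = 57.8.
With the tax, buyers' net willingness to pay falls by 12: (74 - 12) - 6Q = 47 + 4Q, so Q_t = 1.5. Buyers pay P_b = 65; sellers receive P_s = P_b - 12 = 53.
Producer surplus is the triangle above supply below P_s: (1/2)(1.5)(53 - 47) = 4.5.

4.50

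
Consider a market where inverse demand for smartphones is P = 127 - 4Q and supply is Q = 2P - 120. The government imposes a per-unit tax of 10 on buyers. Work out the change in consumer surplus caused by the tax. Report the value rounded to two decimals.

-122.47

Rewriting supply in inverse form: P = 60 + 0.5Q.
Without the tax, 127 - 4Q = 60 + 0.5Q so Q* = 14.8889 and P* = 67.4444.
With the tax, buyers' net willingness to pay falls by 10: (127 - 10) - 4Q = 60 + 0.5Q, so Q_t = 12.6667. Buyers pay P_b = 76.3333; sellers receive P_s = P_b - 10 = 66.3333.
CS falls from (1/2)(14.8889)(59.5556) = 443.358 to (1/2)(12.6667)(50.6667) = 320.8889, a change of -122.4691.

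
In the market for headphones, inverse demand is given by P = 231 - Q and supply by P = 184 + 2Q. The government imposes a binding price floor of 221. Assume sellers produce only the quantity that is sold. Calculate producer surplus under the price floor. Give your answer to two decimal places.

Without the control, 231 - Q = 184 + 2Q so Q* = 15.6667 and P* = 215.3333.
At the floor price 221, quantity demanded is (231 - 221)/1 = 10; demand is the short side, so Q = 10 trades at P = 221.
The supply price at Q = 10 is 204. PS is the trapezoid between 221 and supply over [0, 10]: (1/2)[(221 - 184) + (221 - 204)](10) = 270.

270.00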